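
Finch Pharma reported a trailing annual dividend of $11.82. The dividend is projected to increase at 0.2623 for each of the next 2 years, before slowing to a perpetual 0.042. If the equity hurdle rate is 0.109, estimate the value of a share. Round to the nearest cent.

$266.93

Two-stage DDM. Project D₁…D_2 at 0.2623, terminal growth 0.042, discount at r = 0.109.
D_1 = 14.9204
D_2 = 18.8340
Terminal value at t=2: TV = D_3/(r−g) = 19.6250/(0.109−0.042) = 292.9109
P₀ = 14.9204/(1+0.109)^1 + 18.8340/(1+0.109)^2 + 292.9109/(1+0.109)^2 = 266.9296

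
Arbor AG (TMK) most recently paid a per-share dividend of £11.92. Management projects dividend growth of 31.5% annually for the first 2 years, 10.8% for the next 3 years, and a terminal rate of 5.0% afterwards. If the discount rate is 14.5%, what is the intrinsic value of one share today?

Three-stage DDM. Project D₁…D_5; terminal Gordon value at t=5 with g = 0.05; discount at r = 0.145.
D_1 = 15.6748
D_2 = 20.6124
D_3 = 22.8385
D_4 = 25.3051
D_5 = 28.0380
TV_5 = 29.4399/(0.145−0.05) = 309.8937
P₀ = Σ Dₜ/(1+r)ᵗ + TV_5/(1+r)^5 = 231.0613

£231.06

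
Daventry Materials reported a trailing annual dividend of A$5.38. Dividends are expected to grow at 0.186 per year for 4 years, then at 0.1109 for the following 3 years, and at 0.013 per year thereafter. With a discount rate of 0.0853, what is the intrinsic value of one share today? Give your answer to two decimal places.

Three-stage DDM. Project D₁…D_7; terminal Gordon value at t=7 with g = 0.013; discount at r = 0.0853.
D_1 = 6.3807
D_2 = 7.5675
D_3 = 8.9750
D_4 = 10.6444
D_5 = 11.8249
D_6 = 13.1362
D_7 = 14.5930
TV_7 = 14.7828/(0.0853−0.013) = 204.4641
P₀ = Σ Dₜ/(1+r)ᵗ + TV_7/(1+r)^7 = 166.4005

A$166.40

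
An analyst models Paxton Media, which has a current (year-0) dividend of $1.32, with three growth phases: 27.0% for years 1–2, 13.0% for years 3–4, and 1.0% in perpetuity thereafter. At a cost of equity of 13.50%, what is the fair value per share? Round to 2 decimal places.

Three-stage DDM. Project D₁…D_4; terminal Gordon value at t=4 with g = 0.01; discount at r = 0.135.
D_1 = 1.6764
D_2 = 2.1290
D_3 = 2.4058
D_4 = 2.7186
TV_4 = 2.7457/(0.135−0.01) = 21.9659
P₀ = Σ Dₜ/(1+r)ᵗ + TV_4/(1+r)^4 = 19.6495

$19.65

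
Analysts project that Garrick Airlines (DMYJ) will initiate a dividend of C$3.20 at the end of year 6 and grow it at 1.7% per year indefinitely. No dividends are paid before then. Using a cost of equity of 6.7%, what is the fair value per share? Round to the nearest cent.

Deferred-dividend DDM. At t=5 the remaining stream is a growing perpetuity with first payment D_6 = 3.20.
V_5 = D_6/(r−g) = 3.20/(0.067−0.017) = 64.0000
P₀ = V_5/(1+r)^5 = 64.0000/(1+0.067)^5 = 46.2762

C$46.28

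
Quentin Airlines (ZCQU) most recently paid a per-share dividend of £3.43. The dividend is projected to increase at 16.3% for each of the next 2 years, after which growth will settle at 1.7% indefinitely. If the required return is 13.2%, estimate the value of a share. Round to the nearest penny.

£39.16

Two-stage DDM. Project D₁…D_2 at 0.163, terminal growth 0.017, discount at r = 0.132.
D_1 = 3.9891
D_2 = 4.6393
Terminal value at t=2: TV = D_3/(r−g) = 4.7182/(0.132−0.017) = 41.0277
P₀ = 3.9891/(1+0.132)^1 + 4.6393/(1+0.132)^2 + 41.0277/(1+0.132)^2 = 39.1616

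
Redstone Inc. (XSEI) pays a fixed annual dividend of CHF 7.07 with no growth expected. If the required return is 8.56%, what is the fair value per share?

CHF 82.59

Zero-growth DDM (perpetuity): P₀ = D/r = 7.07 / 0.0856 = 82.5935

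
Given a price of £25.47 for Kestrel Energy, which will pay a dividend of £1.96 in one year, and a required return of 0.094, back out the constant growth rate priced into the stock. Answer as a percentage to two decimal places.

From P₀ = D₁/(r − g), the implied growth is g = r − D₁/P₀.
g = 0.094 − 1.96/25.47 = 0.094 − 0.07695 = 0.01705

1.70%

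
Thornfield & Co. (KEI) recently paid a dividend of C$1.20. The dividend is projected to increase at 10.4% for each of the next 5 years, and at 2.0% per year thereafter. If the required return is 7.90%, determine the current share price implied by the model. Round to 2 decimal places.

Two-stage DDM. Project D₁…D_5 at 0.104, terminal growth 0.02, discount at r = 0.079.
D_1 = 1.3248
D_2 = 1.4626
D_3 = 1.6147
D_4 = 1.7826
D_5 = 1.9680
Terminal value at t=5: TV = D_6/(r−g) = 2.0074/(0.079−0.02) = 34.0232
P₀ = 1.3248/(1+0.079)^1 + 1.4626/(1+0.079)^2 + 1.6147/(1+0.079)^3 + 1.7826/(1+0.079)^4 + 1.9680/(1+0.079)^5 + 34.0232/(1+0.079)^5 = 29.6933

C$29.69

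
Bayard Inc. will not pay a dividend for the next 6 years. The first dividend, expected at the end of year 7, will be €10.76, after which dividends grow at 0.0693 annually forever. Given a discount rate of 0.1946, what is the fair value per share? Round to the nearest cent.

€29.55

Deferred-dividend DDM. At t=6 the remaining stream is a growing perpetuity with first payment D_7 = 10.76.
V_6 = D_7/(r−g) = 10.76/(0.1946−0.0693) = 85.8739
P₀ = V_6/(1+r)^6 = 85.8739/(1+0.1946)^6 = 29.5479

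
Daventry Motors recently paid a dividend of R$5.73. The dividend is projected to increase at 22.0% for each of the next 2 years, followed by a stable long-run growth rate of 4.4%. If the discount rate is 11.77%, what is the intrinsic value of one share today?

R$109.79

Two-stage DDM. Project D₁…D_2 at 0.22, terminal growth 0.044, discount at r = 0.1177.
D_1 = 6.9906
D_2 = 8.5285
Terminal value at t=2: TV = D_3/(r−g) = 8.9038/(0.1177−0.044) = 120.8112
P₀ = 6.9906/(1+0.1177)^1 + 8.5285/(1+0.1177)^2 + 120.8112/(1+0.1177)^2 = 109.7881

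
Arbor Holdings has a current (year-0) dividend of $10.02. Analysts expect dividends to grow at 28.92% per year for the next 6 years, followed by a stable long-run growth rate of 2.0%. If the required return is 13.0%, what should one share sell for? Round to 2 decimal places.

Two-stage DDM. Project D₁…D_6 at 0.2892, terminal growth 0.02, discount at r = 0.13.
D_1 = 12.9178
D_2 = 16.6536
D_3 = 21.4698
D_4 = 27.6789
D_5 = 35.6836
D_6 = 46.0034
Terminal value at t=6: TV = D_7/(r−g) = 46.9234/(0.13−0.02) = 426.5766
P₀ = 12.9178/(1+0.13)^1 + 16.6536/(1+0.13)^2 + 21.4698/(1+0.13)^3 + 27.6789/(1+0.13)^4 + 35.6836/(1+0.13)^5 + 46.0034/(1+0.13)^6 + 426.5766/(1+0.13)^6 = 302.6861

$302.69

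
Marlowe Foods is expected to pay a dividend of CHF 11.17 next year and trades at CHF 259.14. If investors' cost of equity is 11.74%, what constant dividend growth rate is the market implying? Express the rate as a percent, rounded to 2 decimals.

From P₀ = D₁/(r − g), the implied growth is g = r − D₁/P₀.
g = 0.1174 − 11.17/259.14 = 0.1174 − 0.04310 = 0.07430

7.43%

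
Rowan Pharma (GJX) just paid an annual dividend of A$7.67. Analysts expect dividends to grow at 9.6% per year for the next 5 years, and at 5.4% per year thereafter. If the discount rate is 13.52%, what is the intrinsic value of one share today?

Two-stage DDM. Project D₁…D_5 at 0.096, terminal growth 0.054, discount at r = 0.1352.
D_1 = 8.4063
D_2 = 9.2133
D_3 = 10.0978
D_4 = 11.0672
D_5 = 12.1296
Terminal value at t=5: TV = D_6/(r−g) = 12.7846/(0.1352−0.054) = 157.4464
P₀ = 8.4063/(1+0.1352)^1 + 9.2133/(1+0.1352)^2 + 10.0978/(1+0.1352)^3 + 11.0672/(1+0.1352)^4 + 12.1296/(1+0.1352)^5 + 157.4464/(1+0.1352)^5 = 118.0716

A$118.07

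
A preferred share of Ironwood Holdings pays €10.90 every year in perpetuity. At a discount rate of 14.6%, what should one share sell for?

€74.66

Zero-growth DDM (perpetuity): P₀ = D/r = 10.90 / 0.146 = 74.6575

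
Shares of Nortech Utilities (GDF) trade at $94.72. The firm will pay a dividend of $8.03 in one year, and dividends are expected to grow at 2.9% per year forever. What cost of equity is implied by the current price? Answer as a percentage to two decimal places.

Rearranging the constant-growth DDM: r = D₁/P₀ + g.
r = 8.0300 / 94.72 + 0.029 = 0.08478 + 0.029 = 0.11378

11.38%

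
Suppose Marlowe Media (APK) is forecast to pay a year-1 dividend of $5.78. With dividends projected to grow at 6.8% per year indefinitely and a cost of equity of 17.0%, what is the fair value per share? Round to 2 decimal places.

Gordon growth model: P₀ = D₁/(r − g), with D₁ = 5.78 given directly.
P₀ = 5.7800 / (0.17 − 0.068) = 5.7800 / 0.102 = 56.6667

$56.67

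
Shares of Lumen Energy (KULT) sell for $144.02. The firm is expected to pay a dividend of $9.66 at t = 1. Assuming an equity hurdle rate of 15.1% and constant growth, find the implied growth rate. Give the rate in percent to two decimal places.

From P₀ = D₁/(r − g), the implied growth is g = r − D₁/P₀.
g = 0.151 − 9.66/144.02 = 0.151 − 0.06707 = 0.08393

8.39%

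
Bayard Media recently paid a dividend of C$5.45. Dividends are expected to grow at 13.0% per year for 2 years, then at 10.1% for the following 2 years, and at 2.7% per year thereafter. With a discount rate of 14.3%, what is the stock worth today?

C$64.55

Three-stage DDM. Project D₁…D_4; terminal Gordon value at t=4 with g = 0.027; discount at r = 0.143.
D_1 = 6.1585
D_2 = 6.9591
D_3 = 7.6620
D_4 = 8.4358
TV_4 = 8.6636/(0.143−0.027) = 74.6862
P₀ = Σ Dₜ/(1+r)ᵗ + TV_4/(1+r)^4 = 64.5460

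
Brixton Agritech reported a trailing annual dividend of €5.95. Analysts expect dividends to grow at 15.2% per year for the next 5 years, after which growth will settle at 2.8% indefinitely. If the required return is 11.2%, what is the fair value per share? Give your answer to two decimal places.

€120.01

Two-stage DDM. Project D₁…D_5 at 0.152, terminal growth 0.028, discount at r = 0.112.
D_1 = 6.8544
D_2 = 7.8963
D_3 = 9.0965
D_4 = 10.4792
D_5 = 12.0720
Terminal value at t=5: TV = D_6/(r−g) = 12.4100/(0.112−0.028) = 147.7383
P₀ = 6.8544/(1+0.112)^1 + 7.8963/(1+0.112)^2 + 9.0965/(1+0.112)^3 + 10.4792/(1+0.112)^4 + 12.0720/(1+0.112)^5 + 147.7383/(1+0.112)^5 = 120.0085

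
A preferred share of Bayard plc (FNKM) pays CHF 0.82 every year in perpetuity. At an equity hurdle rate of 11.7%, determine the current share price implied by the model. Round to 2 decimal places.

Zero-growth DDM (perpetuity): P₀ = D/r = 0.82 / 0.117 = 7.0085

CHF 7.01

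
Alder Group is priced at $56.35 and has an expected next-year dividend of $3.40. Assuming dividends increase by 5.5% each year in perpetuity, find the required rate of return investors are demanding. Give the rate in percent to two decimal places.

11.53%

Rearranging the constant-growth DDM: r = D₁/P₀ + g.
r = 3.4000 / 56.35 + 0.055 = 0.06034 + 0.055 = 0.11534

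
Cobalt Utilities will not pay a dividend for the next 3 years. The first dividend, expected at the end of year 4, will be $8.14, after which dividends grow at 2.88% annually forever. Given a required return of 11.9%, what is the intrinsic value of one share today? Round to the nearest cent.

$64.41

Deferred-dividend DDM. At t=3 the remaining stream is a growing perpetuity with first payment D_4 = 8.14.
V_3 = D_4/(r−g) = 8.14/(0.119−0.0288) = 90.2439
P₀ = V_3/(1+r)^3 = 90.2439/(1+0.119)^3 = 64.4062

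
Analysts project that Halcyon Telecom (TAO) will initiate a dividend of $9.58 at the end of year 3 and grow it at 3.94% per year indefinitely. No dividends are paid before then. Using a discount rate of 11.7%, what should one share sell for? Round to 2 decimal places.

$98.95

Deferred-dividend DDM. At t=2 the remaining stream is a growing perpetuity with first payment D_3 = 9.58.
V_2 = D_3/(r−g) = 9.58/(0.117−0.0394) = 123.4536
P₀ = V_2/(1+r)^2 = 123.4536/(1+0.117)^2 = 98.9458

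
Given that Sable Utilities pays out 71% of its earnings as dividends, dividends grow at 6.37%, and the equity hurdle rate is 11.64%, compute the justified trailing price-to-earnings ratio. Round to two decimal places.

Justified trailing P/E = b(1+g)/(r−g) = 0.71×(1+0.0637)/(0.1164−0.0637) = 14.3307

14.33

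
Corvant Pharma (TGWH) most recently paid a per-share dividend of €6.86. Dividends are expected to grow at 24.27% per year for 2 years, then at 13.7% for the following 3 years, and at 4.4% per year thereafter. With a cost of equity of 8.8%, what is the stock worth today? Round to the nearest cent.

Three-stage DDM. Project D₁…D_5; terminal Gordon value at t=5 with g = 0.044; discount at r = 0.088.
D_1 = 8.5249
D_2 = 10.5939
D_3 = 12.0453
D_4 = 13.6955
D_5 = 15.5718
TV_5 = 16.2569/(0.088−0.044) = 369.4757
P₀ = Σ Dₜ/(1+r)ᵗ + TV_5/(1+r)^5 = 288.4743

€288.47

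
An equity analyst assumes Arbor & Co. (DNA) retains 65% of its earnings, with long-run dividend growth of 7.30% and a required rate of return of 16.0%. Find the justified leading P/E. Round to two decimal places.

4.02

Payout ratio b = 1 − 0.65 = 0.35.
Justified leading P/E = b/(r−g) = 0.35/(0.16−0.073) = 4.0230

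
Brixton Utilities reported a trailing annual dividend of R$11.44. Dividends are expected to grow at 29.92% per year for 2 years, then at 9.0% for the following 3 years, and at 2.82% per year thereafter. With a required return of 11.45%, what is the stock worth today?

Three-stage DDM. Project D₁…D_5; terminal Gordon value at t=5 with g = 0.0282; discount at r = 0.1145.
D_1 = 14.8628
D_2 = 19.3098
D_3 = 21.0477
D_4 = 22.9420
D_5 = 25.0068
TV_5 = 25.7120/(0.1145−0.0282) = 297.9369
P₀ = Σ Dₜ/(1+r)ᵗ + TV_5/(1+r)^5 = 246.7694

R$246.77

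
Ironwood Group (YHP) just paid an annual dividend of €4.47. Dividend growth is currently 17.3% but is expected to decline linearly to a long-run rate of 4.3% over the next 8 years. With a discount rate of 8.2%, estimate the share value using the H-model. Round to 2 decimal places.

€179.14

H-model: P₀ = D₀[(1+g_L) + H(g_S−g_L)]/(r−g_L), with H = 8/2 = 4.
P₀ = 4.47 × [(1+0.043) + 4×(0.173−0.043)] / (0.082−0.043)
   = 4.47 × 1.5630 / 0.039 = 179.1438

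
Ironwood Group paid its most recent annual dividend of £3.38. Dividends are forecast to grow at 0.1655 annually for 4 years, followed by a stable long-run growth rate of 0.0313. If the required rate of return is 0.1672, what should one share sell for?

Two-stage DDM. Project D₁…D_4 at 0.1655, terminal growth 0.0313, discount at r = 0.1672.
D_1 = 3.9394
D_2 = 4.5914
D_3 = 5.3512
D_4 = 6.2369
Terminal value at t=4: TV = D_5/(r−g) = 6.4321/(0.1672−0.0313) = 47.3294
P₀ = 3.9394/(1+0.1672)^1 + 4.5914/(1+0.1672)^2 + 5.3512/(1+0.1672)^3 + 6.2369/(1+0.1672)^4 + 47.3294/(1+0.1672)^4 = 38.9714

£38.97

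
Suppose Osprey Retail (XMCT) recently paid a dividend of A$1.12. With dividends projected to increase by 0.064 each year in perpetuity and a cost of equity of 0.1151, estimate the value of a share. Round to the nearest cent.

Gordon growth model: P₀ = D₁/(r − g). D₁ = 1.12 × (1 + 0.064) = 1.1917.
P₀ = 1.1917 / (0.1151 − 0.064) = 1.1917 / 0.0511 = 23.3205

A$23.32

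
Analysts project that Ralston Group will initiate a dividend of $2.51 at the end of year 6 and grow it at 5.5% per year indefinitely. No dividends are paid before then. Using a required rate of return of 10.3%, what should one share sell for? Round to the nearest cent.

Deferred-dividend DDM. At t=5 the remaining stream is a growing perpetuity with first payment D_6 = 2.51.
V_5 = D_6/(r−g) = 2.51/(0.103−0.055) = 52.2917
P₀ = V_5/(1+r)^5 = 52.2917/(1+0.103)^5 = 32.0299

$32.03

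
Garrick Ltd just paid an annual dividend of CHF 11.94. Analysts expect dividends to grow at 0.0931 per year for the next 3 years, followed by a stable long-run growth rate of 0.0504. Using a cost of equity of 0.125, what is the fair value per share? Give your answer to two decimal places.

CHF 188.05

Two-stage DDM. Project D₁…D_3 at 0.0931, terminal growth 0.0504, discount at r = 0.125.
D_1 = 13.0516
D_2 = 14.2667
D_3 = 15.5950
Terminal value at t=3: TV = D_4/(r−g) = 16.3809/(0.125−0.0504) = 219.5836
P₀ = 13.0516/(1+0.125)^1 + 14.2667/(1+0.125)^2 + 15.5950/(1+0.125)^3 + 219.5836/(1+0.125)^3 = 188.0473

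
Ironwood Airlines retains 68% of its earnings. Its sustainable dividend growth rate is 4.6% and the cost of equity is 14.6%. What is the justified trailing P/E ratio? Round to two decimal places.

3.35

Payout ratio b = 1 − 0.68 = 0.32.
Justified trailing P/E = b(1+g)/(r−g) = 0.32×(1+0.046)/(0.146−0.046) = 3.3472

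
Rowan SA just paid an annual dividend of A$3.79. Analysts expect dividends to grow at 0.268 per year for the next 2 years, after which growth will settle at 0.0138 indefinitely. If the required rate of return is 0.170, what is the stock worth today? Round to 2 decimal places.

A$37.45

Two-stage DDM. Project D₁…D_2 at 0.268, terminal growth 0.0138, discount at r = 0.17.
D_1 = 4.8057
D_2 = 6.0937
Terminal value at t=2: TV = D_3/(r−g) = 6.1777/(0.17−0.0138) = 39.5502
P₀ = 4.8057/(1+0.17)^1 + 6.0937/(1+0.17)^2 + 39.5502/(1+0.17)^2 = 37.4509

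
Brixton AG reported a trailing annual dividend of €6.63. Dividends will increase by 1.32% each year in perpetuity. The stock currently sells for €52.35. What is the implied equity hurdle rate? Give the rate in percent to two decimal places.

14.15%

Rearranging the constant-growth DDM: r = D₁/P₀ + g.
D₁ = 6.63 × (1 + 0.0132) = 6.7175.
r = 6.7175 / 52.35 + 0.0132 = 0.12832 + 0.0132 = 0.14152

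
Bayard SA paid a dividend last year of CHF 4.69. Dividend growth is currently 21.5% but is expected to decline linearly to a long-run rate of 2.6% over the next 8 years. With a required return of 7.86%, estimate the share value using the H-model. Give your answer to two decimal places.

CHF 158.89

H-model: P₀ = D₀[(1+g_L) + H(g_S−g_L)]/(r−g_L), with H = 8/2 = 4.
P₀ = 4.69 × [(1+0.026) + 4×(0.215−0.026)] / (0.0786−0.026)
   = 4.69 × 1.7820 / 0.0526 = 158.8894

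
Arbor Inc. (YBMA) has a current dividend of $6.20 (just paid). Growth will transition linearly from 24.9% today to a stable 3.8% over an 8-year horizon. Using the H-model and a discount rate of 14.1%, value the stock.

H-model: P₀ = D₀[(1+g_L) + H(g_S−g_L)]/(r−g_L), with H = 8/2 = 4.
P₀ = 6.20 × [(1+0.038) + 4×(0.249−0.038)] / (0.141−0.038)
   = 6.20 × 1.8820 / 0.103 = 113.2854

$113.29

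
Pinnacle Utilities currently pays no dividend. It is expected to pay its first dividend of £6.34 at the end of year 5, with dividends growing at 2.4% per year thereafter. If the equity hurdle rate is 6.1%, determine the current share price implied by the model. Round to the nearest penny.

Deferred-dividend DDM. At t=4 the remaining stream is a growing perpetuity with first payment D_5 = 6.34.
V_4 = D_5/(r−g) = 6.34/(0.061−0.024) = 171.3514
P₀ = V_4/(1+r)^4 = 171.3514/(1+0.061)^4 = 135.2154

£135.22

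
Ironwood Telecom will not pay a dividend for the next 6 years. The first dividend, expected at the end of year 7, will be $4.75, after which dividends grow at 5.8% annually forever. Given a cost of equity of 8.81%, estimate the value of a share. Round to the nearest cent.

Deferred-dividend DDM. At t=6 the remaining stream is a growing perpetuity with first payment D_7 = 4.75.
V_6 = D_7/(r−g) = 4.75/(0.0881−0.058) = 157.8073
P₀ = V_6/(1+r)^6 = 157.8073/(1+0.0881)^6 = 95.0855

$95.09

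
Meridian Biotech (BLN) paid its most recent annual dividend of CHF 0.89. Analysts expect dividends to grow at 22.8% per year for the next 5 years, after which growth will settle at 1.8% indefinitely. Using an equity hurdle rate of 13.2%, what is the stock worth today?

Two-stage DDM. Project D₁…D_5 at 0.228, terminal growth 0.018, discount at r = 0.132.
D_1 = 1.0929
D_2 = 1.3421
D_3 = 1.6481
D_4 = 2.0239
D_5 = 2.4853
Terminal value at t=5: TV = D_6/(r−g) = 2.5301/(0.132−0.018) = 22.1934
P₀ = 1.0929/(1+0.132)^1 + 1.3421/(1+0.132)^2 + 1.6481/(1+0.132)^3 + 2.0239/(1+0.132)^4 + 2.4853/(1+0.132)^5 + 22.1934/(1+0.132)^5 = 17.6583

CHF 17.66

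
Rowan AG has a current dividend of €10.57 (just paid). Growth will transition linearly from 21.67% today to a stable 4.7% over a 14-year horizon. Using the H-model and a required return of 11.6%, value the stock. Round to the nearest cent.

€342.36

H-model: P₀ = D₀[(1+g_L) + H(g_S−g_L)]/(r−g_L), with H = 14/2 = 7.
P₀ = 10.57 × [(1+0.047) + 7×(0.2167−0.047)] / (0.116−0.047)
   = 10.57 × 2.2349 / 0.069 = 342.3608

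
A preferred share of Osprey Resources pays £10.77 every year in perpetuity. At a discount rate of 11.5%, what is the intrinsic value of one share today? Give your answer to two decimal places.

£93.65

Zero-growth DDM (perpetuity): P₀ = D/r = 10.77 / 0.115 = 93.6522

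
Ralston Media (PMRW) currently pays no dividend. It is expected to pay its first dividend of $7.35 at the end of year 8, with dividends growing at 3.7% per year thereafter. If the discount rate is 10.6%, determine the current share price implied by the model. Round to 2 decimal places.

$52.62

Deferred-dividend DDM. At t=7 the remaining stream is a growing perpetuity with first payment D_8 = 7.35.
V_7 = D_8/(r−g) = 7.35/(0.106−0.037) = 106.5217
P₀ = V_7/(1+r)^7 = 106.5217/(1+0.106)^7 = 52.6202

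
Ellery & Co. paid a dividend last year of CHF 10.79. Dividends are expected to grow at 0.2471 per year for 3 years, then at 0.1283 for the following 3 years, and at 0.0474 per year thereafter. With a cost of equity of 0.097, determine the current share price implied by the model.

CHF 456.63

Three-stage DDM. Project D₁…D_6; terminal Gordon value at t=6 with g = 0.0474; discount at r = 0.097.
D_1 = 13.4562
D_2 = 16.7812
D_3 = 20.9279
D_4 = 23.6129
D_5 = 26.6425
D_6 = 30.0607
TV_6 = 31.4856/(0.097−0.0474) = 634.7898
P₀ = Σ Dₜ/(1+r)ᵗ + TV_6/(1+r)^6 = 456.6303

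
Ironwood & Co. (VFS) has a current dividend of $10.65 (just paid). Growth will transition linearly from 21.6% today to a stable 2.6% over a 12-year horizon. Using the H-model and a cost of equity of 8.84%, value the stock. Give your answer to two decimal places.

H-model: P₀ = D₀[(1+g_L) + H(g_S−g_L)]/(r−g_L), with H = 12/2 = 6.
P₀ = 10.65 × [(1+0.026) + 6×(0.216−0.026)] / (0.0884−0.026)
   = 10.65 × 2.1660 / 0.0624 = 369.6779

$369.68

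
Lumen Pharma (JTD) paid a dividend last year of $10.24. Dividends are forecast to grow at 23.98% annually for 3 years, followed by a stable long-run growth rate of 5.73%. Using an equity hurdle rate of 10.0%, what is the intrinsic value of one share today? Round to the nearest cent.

$402.24

Two-stage DDM. Project D₁…D_3 at 0.2398, terminal growth 0.0573, discount at r = 0.1.
D_1 = 12.6956
D_2 = 15.7399
D_3 = 19.5144
Terminal value at t=3: TV = D_4/(r−g) = 20.6326/(0.1−0.0573) = 483.1981
P₀ = 12.6956/(1+0.1)^1 + 15.7399/(1+0.1)^2 + 19.5144/(1+0.1)^3 + 483.1981/(1+0.1)^3 = 402.2450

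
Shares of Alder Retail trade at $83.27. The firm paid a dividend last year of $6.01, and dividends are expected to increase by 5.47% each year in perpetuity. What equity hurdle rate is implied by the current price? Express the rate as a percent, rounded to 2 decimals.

13.08%

Rearranging the constant-growth DDM: r = D₁/P₀ + g.
D₁ = 6.01 × (1 + 0.0547) = 6.3387.
r = 6.3387 / 83.27 + 0.0547 = 0.07612 + 0.0547 = 0.13082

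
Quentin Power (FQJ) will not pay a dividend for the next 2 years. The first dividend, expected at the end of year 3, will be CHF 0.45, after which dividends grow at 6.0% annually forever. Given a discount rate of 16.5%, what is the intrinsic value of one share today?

Deferred-dividend DDM. At t=2 the remaining stream is a growing perpetuity with first payment D_3 = 0.45.
V_2 = D_3/(r−g) = 0.45/(0.165−0.06) = 4.2857
P₀ = V_2/(1+r)^2 = 4.2857/(1+0.165)^2 = 3.1577

CHF 3.16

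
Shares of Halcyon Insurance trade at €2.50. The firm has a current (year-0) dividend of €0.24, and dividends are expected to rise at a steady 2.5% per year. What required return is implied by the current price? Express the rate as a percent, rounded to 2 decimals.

Rearranging the constant-growth DDM: r = D₁/P₀ + g.
D₁ = 0.24 × (1 + 0.025) = 0.2460.
r = 0.2460 / 2.50 + 0.025 = 0.09840 + 0.025 = 0.12340

12.34%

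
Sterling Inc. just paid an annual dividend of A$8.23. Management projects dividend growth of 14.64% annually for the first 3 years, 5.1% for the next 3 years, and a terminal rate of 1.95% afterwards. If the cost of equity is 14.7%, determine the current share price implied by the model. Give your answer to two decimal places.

A$95.96

Three-stage DDM. Project D₁…D_6; terminal Gordon value at t=6 with g = 0.0195; discount at r = 0.147.
D_1 = 9.4349
D_2 = 10.8161
D_3 = 12.3996
D_4 = 13.0320
D_5 = 13.6966
D_6 = 14.3952
TV_6 = 14.6759/(0.147−0.0195) = 115.1048
P₀ = Σ Dₜ/(1+r)ᵗ + TV_6/(1+r)^6 = 95.9635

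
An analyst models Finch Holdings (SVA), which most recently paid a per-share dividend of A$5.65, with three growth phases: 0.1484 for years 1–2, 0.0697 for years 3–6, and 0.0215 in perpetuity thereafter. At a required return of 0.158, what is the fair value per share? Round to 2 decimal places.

A$59.74

Three-stage DDM. Project D₁…D_6; terminal Gordon value at t=6 with g = 0.0215; discount at r = 0.158.
D_1 = 6.4885
D_2 = 7.4513
D_3 = 7.9707
D_4 = 8.5263
D_5 = 9.1205
D_6 = 9.7562
TV_6 = 9.9660/(0.158−0.0215) = 73.0110
P₀ = Σ Dₜ/(1+r)ᵗ + TV_6/(1+r)^6 = 59.7393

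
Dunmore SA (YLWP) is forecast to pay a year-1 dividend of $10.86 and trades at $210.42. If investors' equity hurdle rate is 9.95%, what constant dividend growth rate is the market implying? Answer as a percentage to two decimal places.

4.79%

From P₀ = D₁/(r − g), the implied growth is g = r − D₁/P₀.
g = 0.0995 − 10.86/210.42 = 0.0995 − 0.05161 = 0.04789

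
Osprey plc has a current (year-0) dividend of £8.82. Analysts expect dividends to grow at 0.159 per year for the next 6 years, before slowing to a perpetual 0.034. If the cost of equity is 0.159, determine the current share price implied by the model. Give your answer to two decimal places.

£125.88

Two-stage DDM. Project D₁…D_6 at 0.159, terminal growth 0.034, discount at r = 0.159.
D_1 = 10.2224
D_2 = 11.8477
D_3 = 13.7315
D_4 = 15.9148
D_5 = 18.4453
D_6 = 21.3781
Terminal value at t=6: TV = D_7/(r−g) = 22.1050/(0.159−0.034) = 176.8397
P₀ = 10.2224/(1+0.159)^1 + 11.8477/(1+0.159)^2 + 13.7315/(1+0.159)^3 + 15.9148/(1+0.159)^4 + 18.4453/(1+0.159)^5 + 21.3781/(1+0.159)^6 + 176.8397/(1+0.159)^6 = 125.8790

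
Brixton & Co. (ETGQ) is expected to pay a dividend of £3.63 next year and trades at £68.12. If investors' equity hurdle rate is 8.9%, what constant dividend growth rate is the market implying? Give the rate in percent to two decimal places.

3.57%

From P₀ = D₁/(r − g), the implied growth is g = r − D₁/P₀.
g = 0.089 − 3.63/68.12 = 0.089 − 0.05329 = 0.03571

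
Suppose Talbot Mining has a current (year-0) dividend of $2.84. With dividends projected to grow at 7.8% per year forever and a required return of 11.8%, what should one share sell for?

Gordon growth model: P₀ = D₁/(r − g). D₁ = 2.84 × (1 + 0.078) = 3.0615.
P₀ = 3.0615 / (0.118 − 0.078) = 3.0615 / 0.04 = 76.5380

$76.54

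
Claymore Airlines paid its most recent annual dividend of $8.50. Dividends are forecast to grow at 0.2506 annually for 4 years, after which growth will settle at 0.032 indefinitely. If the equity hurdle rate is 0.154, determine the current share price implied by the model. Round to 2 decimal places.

Two-stage DDM. Project D₁…D_4 at 0.2506, terminal growth 0.032, discount at r = 0.154.
D_1 = 10.6301
D_2 = 13.2940
D_3 = 16.6255
D_4 = 20.7918
Terminal value at t=4: TV = D_5/(r−g) = 21.4572/(0.154−0.032) = 175.8784
P₀ = 10.6301/(1+0.154)^1 + 13.2940/(1+0.154)^2 + 16.6255/(1+0.154)^3 + 20.7918/(1+0.154)^4 + 175.8784/(1+0.154)^4 = 140.9082

$140.91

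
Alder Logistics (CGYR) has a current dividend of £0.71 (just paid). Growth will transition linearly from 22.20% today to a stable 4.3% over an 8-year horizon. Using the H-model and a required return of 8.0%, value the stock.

£33.75

H-model: P₀ = D₀[(1+g_L) + H(g_S−g_L)]/(r−g_L), with H = 8/2 = 4.
P₀ = 0.71 × [(1+0.043) + 4×(0.222−0.043)] / (0.08−0.043)
   = 0.71 × 1.7590 / 0.037 = 33.7538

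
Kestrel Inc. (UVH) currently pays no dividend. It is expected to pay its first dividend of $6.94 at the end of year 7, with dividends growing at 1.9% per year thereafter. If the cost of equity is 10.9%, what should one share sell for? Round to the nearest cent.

Deferred-dividend DDM. At t=6 the remaining stream is a growing perpetuity with first payment D_7 = 6.94.
V_6 = D_7/(r−g) = 6.94/(0.109−0.019) = 77.1111
P₀ = V_6/(1+r)^6 = 77.1111/(1+0.109)^6 = 41.4503

$41.45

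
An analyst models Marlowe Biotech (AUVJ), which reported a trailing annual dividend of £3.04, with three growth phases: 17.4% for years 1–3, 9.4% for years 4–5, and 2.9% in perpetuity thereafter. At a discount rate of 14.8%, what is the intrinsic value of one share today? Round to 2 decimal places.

Three-stage DDM. Project D₁…D_5; terminal Gordon value at t=5 with g = 0.029; discount at r = 0.148.
D_1 = 3.5690
D_2 = 4.1900
D_3 = 4.9190
D_4 = 5.3814
D_5 = 5.8873
TV_5 = 6.0580/(0.148−0.029) = 50.9074
P₀ = Σ Dₜ/(1+r)ᵗ + TV_5/(1+r)^5 = 41.1215

£41.12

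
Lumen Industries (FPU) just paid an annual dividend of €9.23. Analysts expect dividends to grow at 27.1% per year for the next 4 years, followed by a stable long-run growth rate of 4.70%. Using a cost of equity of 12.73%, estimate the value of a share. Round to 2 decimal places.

€244.76

Two-stage DDM. Project D₁…D_4 at 0.271, terminal growth 0.047, discount at r = 0.1273.
D_1 = 11.7313
D_2 = 14.9105
D_3 = 18.9513
D_4 = 24.0871
Terminal value at t=4: TV = D_5/(r−g) = 25.2192/(0.1273−0.047) = 314.0617
P₀ = 11.7313/(1+0.1273)^1 + 14.9105/(1+0.1273)^2 + 18.9513/(1+0.1273)^3 + 24.0871/(1+0.1273)^4 + 314.0617/(1+0.1273)^4 = 244.7555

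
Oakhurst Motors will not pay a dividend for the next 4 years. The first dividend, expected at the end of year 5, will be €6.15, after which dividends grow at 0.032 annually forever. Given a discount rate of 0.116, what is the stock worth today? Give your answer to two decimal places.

€47.20

Deferred-dividend DDM. At t=4 the remaining stream is a growing perpetuity with first payment D_5 = 6.15.
V_4 = D_5/(r−g) = 6.15/(0.116−0.032) = 73.2143
P₀ = V_4/(1+r)^4 = 73.2143/(1+0.116)^4 = 47.1997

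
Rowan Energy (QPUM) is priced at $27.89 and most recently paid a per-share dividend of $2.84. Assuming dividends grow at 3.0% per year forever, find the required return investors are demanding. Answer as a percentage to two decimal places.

13.49%

Rearranging the constant-growth DDM: r = D₁/P₀ + g.
D₁ = 2.84 × (1 + 0.03) = 2.9252.
r = 2.9252 / 27.89 + 0.03 = 0.10488 + 0.03 = 0.13488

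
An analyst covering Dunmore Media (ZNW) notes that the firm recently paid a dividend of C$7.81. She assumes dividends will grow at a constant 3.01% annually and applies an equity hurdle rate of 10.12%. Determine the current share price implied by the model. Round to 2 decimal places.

C$113.15

Gordon growth model: P₀ = D₁/(r − g). D₁ = 7.81 × (1 + 0.0301) = 8.0451.
P₀ = 8.0451 / (0.1012 − 0.0301) = 8.0451 / 0.0711 = 113.1516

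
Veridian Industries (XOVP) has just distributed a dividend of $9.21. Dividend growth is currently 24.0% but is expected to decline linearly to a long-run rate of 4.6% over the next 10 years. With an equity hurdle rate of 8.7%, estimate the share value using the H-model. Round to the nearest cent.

H-model: P₀ = D₀[(1+g_L) + H(g_S−g_L)]/(r−g_L), with H = 10/2 = 5.
P₀ = 9.21 × [(1+0.046) + 5×(0.24−0.046)] / (0.087−0.046)
   = 9.21 × 2.0160 / 0.041 = 452.8624

$452.86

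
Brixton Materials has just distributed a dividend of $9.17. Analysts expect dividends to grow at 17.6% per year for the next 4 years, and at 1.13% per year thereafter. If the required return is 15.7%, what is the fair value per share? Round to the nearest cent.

$106.14

Two-stage DDM. Project D₁…D_4 at 0.176, terminal growth 0.0113, discount at r = 0.157.
D_1 = 10.7839
D_2 = 12.6819
D_3 = 14.9139
D_4 = 17.5387
Terminal value at t=4: TV = D_5/(r−g) = 17.7369/(0.157−0.0113) = 121.7360
P₀ = 10.7839/(1+0.157)^1 + 12.6819/(1+0.157)^2 + 14.9139/(1+0.157)^3 + 17.5387/(1+0.157)^4 + 121.7360/(1+0.157)^4 = 106.1446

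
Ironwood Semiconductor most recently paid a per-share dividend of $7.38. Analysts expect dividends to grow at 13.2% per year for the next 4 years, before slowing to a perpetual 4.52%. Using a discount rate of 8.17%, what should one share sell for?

Two-stage DDM. Project D₁…D_4 at 0.132, terminal growth 0.0452, discount at r = 0.0817.
D_1 = 8.3542
D_2 = 9.4569
D_3 = 10.7052
D_4 = 12.1183
Terminal value at t=4: TV = D_5/(r−g) = 12.6661/(0.0817−0.0452) = 347.0153
P₀ = 8.3542/(1+0.0817)^1 + 9.4569/(1+0.0817)^2 + 10.7052/(1+0.0817)^3 + 12.1183/(1+0.0817)^4 + 347.0153/(1+0.0817)^4 = 286.5820

$286.58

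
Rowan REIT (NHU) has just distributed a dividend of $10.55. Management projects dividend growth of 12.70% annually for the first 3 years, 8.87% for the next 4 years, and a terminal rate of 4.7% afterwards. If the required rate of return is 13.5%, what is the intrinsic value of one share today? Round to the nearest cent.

Three-stage DDM. Project D₁…D_7; terminal Gordon value at t=7 with g = 0.047; discount at r = 0.135.
D_1 = 11.8899
D_2 = 13.3999
D_3 = 15.1016
D_4 = 16.4412
D_5 = 17.8995
D_6 = 19.4872
D_7 = 21.2157
TV_7 = 22.2128/(0.135−0.047) = 252.4185
P₀ = Σ Dₜ/(1+r)ᵗ + TV_7/(1+r)^7 = 172.5029

$172.50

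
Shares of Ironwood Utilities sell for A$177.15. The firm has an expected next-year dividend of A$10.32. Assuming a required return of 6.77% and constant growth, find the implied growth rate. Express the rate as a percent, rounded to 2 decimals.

0.94%

From P₀ = D₁/(r − g), the implied growth is g = r − D₁/P₀.
g = 0.0677 − 10.32/177.15 = 0.0677 − 0.05826 = 0.00944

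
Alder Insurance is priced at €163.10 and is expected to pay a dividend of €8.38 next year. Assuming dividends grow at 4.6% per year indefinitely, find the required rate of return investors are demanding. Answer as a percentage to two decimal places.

9.74%

Rearranging the constant-growth DDM: r = D₁/P₀ + g.
r = 8.3800 / 163.10 + 0.046 = 0.05138 + 0.046 = 0.09738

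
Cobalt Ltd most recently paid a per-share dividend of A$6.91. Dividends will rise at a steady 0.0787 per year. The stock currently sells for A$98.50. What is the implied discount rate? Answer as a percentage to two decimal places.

Rearranging the constant-growth DDM: r = D₁/P₀ + g.
D₁ = 6.91 × (1 + 0.0787) = 7.4538.
r = 7.4538 / 98.50 + 0.0787 = 0.07567 + 0.0787 = 0.15437

15.44%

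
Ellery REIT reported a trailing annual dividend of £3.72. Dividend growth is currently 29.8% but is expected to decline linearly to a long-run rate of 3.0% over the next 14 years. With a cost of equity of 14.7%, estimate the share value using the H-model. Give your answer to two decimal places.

£92.40

H-model: P₀ = D₀[(1+g_L) + H(g_S−g_L)]/(r−g_L), with H = 14/2 = 7.
P₀ = 3.72 × [(1+0.03) + 7×(0.298−0.03)] / (0.147−0.03)
   = 3.72 × 2.9060 / 0.117 = 92.3959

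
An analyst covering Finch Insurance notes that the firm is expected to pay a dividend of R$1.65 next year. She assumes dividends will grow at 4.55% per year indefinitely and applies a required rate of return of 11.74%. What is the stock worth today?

R$22.95

Gordon growth model: P₀ = D₁/(r − g), with D₁ = 1.65 given directly.
P₀ = 1.6500 / (0.1174 − 0.0455) = 1.6500 / 0.0719 = 22.9485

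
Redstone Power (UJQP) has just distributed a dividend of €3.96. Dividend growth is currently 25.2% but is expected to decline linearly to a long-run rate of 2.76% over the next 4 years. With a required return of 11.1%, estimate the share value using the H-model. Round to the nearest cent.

€70.10

H-model: P₀ = D₀[(1+g_L) + H(g_S−g_L)]/(r−g_L), with H = 4/2 = 2.
P₀ = 3.96 × [(1+0.0276) + 2×(0.252−0.0276)] / (0.111−0.0276)
   = 3.96 × 1.4764 / 0.0834 = 70.1024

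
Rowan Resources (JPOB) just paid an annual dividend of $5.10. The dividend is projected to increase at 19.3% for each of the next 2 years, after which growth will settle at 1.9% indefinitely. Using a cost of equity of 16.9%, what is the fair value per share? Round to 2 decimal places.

$46.60

Two-stage DDM. Project D₁…D_2 at 0.193, terminal growth 0.019, discount at r = 0.169.
D_1 = 6.0843
D_2 = 7.2586
Terminal value at t=2: TV = D_3/(r−g) = 7.3965/(0.169−0.019) = 49.3099
P₀ = 6.0843/(1+0.169)^1 + 7.2586/(1+0.169)^2 + 49.3099/(1+0.169)^2 = 46.5995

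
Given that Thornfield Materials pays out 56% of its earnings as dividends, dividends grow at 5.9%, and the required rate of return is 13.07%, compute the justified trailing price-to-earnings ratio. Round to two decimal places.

Justified trailing P/E = b(1+g)/(r−g) = 0.56×(1+0.059)/(0.1307−0.059) = 8.2711

8.27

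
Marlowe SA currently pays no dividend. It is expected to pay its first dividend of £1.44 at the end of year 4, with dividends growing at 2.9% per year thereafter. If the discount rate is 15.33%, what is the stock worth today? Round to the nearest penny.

Deferred-dividend DDM. At t=3 the remaining stream is a growing perpetuity with first payment D_4 = 1.44.
V_3 = D_4/(r−g) = 1.44/(0.1533−0.029) = 11.5849
P₀ = V_3/(1+r)^3 = 11.5849/(1+0.1533)^3 = 7.5520

£7.55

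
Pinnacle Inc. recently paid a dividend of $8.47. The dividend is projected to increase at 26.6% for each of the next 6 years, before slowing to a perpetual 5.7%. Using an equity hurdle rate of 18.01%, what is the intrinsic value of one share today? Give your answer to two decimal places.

$176.32

Two-stage DDM. Project D₁…D_6 at 0.266, terminal growth 0.057, discount at r = 0.1801.
D_1 = 10.7230
D_2 = 13.5753
D_3 = 17.1864
D_4 = 21.7580
D_5 = 27.5456
D_6 = 34.8727
Terminal value at t=6: TV = D_7/(r−g) = 36.8604/(0.1801−0.057) = 299.4350
P₀ = 10.7230/(1+0.1801)^1 + 13.5753/(1+0.1801)^2 + 17.1864/(1+0.1801)^3 + 21.7580/(1+0.1801)^4 + 27.5456/(1+0.1801)^5 + 34.8727/(1+0.1801)^6 + 299.4350/(1+0.1801)^6 = 176.3212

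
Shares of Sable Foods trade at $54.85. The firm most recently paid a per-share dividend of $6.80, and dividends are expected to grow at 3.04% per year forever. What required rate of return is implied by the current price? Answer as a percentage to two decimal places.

Rearranging the constant-growth DDM: r = D₁/P₀ + g.
D₁ = 6.80 × (1 + 0.0304) = 7.0067.
r = 7.0067 / 54.85 + 0.0304 = 0.12774 + 0.0304 = 0.15814

15.81%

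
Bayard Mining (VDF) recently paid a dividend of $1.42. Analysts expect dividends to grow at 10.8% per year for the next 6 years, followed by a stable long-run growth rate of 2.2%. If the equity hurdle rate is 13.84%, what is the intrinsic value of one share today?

Two-stage DDM. Project D₁…D_6 at 0.108, terminal growth 0.022, discount at r = 0.1384.
D_1 = 1.5734
D_2 = 1.7433
D_3 = 1.9316
D_4 = 2.1402
D_5 = 2.3713
D_6 = 2.6274
Terminal value at t=6: TV = D_7/(r−g) = 2.6852/(0.1384−0.022) = 23.0688
P₀ = 1.5734/(1+0.1384)^1 + 1.7433/(1+0.1384)^2 + 1.9316/(1+0.1384)^3 + 2.1402/(1+0.1384)^4 + 2.3713/(1+0.1384)^5 + 2.6274/(1+0.1384)^6 + 23.0688/(1+0.1384)^6 = 18.3570

$18.36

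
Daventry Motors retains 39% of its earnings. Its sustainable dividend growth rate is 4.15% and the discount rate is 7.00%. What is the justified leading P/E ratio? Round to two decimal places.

Payout ratio b = 1 − 0.39 = 0.61.
Justified leading P/E = b/(r−g) = 0.61/(0.07−0.0415) = 21.4035

21.40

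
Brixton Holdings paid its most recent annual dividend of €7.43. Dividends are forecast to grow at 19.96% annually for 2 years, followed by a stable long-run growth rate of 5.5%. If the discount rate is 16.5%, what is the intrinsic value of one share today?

Two-stage DDM. Project D₁…D_2 at 0.1996, terminal growth 0.055, discount at r = 0.165.
D_1 = 8.9130
D_2 = 10.6921
Terminal value at t=2: TV = D_3/(r−g) = 11.2801/(0.165−0.055) = 102.5467
P₀ = 8.9130/(1+0.165)^1 + 10.6921/(1+0.165)^2 + 102.5467/(1+0.165)^2 = 91.0847

€91.08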